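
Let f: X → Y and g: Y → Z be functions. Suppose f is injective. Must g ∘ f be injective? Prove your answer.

No. Take X = Y = Z = {0, 1}, f = identity (injective), and g(x) = 0 for every x.
Then (g ∘ f)(0) = 0 = (g ∘ f)(1) with 0 ≠ 1, so g ∘ f is not injective.

not injective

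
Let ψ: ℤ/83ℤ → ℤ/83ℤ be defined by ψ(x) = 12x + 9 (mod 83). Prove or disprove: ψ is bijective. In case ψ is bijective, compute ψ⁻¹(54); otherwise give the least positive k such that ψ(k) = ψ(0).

Suppose ψ(a) = ψ(b) in ℤ/83ℤ. Then 12a + 9 ≡ 12b + 9 (mod 83), therefore 12(a − b) ≡ 0 (mod 83).
Since gcd(12, 83) = 1, 12 is invertible modulo 83, so a − b ≡ 0 (mod 83), i.e. a = b.
We now compute 12⁻¹ mod 83 explicitly. Euclid's algorithm: 83 = 6·12 + 11, 12 = 1·11 + 1; back-substituting gives 1 = 7·12 − 1·83, so 12⁻¹ ≡ 7 (mod 83).
For any y ∈ ℤ/83ℤ, x = 7(y − 9) mod 83 satisfies ψ(x) = 12·7(y − 9) + 9 ≡ y (since 12·7 ≡ 1 mod 83). So every y has a preimage.
Hence ψ is bijective.
Since ψ is bijective, we compute ψ⁻¹(54): solve 12x + 9 ≡ 54 (mod 83), i.e. 12x ≡ 45 (mod 83).
Multiplying by 12⁻¹ = 7 gives x ≡ 7·45 = 315 = 3·83 + 66 ≡ 66 (mod 83).
Check: ψ(66) = 12·66 + 9 = 801 = 9·83 + 54 ≡ 54 (mod 83).

66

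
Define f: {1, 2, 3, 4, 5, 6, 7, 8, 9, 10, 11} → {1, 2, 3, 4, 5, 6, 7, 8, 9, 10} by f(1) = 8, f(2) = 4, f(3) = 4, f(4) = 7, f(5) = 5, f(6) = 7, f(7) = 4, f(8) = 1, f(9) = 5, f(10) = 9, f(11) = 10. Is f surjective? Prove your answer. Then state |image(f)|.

7

No element maps to 2, so f is not surjective.
The image of f is {1, 4, 5, 7, 8, 9, 10}, which has 7 elements.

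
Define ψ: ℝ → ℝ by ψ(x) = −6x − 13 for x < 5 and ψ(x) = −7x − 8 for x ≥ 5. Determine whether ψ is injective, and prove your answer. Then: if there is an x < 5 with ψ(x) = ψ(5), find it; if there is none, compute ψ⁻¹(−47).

39/7

Both pieces are strictly decreasing (slopes −6 and −7), so each is injective on its own interval.
The left piece maps (−∞, 5) onto (−43, ∞); the right piece maps [5, ∞) onto (−∞, −43].
These images are disjoint, so no value is attained by both pieces. Therefore ψ is injective.
Because the two images are disjoint, no x < 5 has ψ(x) = ψ(5), so we compute ψ⁻¹(−47): −47 lies in (−∞, −43], so solve −7x − 8 = −47: x = (−47 + 8)/(−7) = 39/7.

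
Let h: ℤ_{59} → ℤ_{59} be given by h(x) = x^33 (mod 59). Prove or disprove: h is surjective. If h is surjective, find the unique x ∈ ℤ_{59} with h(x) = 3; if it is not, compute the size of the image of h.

Since 59 is prime, the nonzero elements of ℤ_{59} form a cyclic group of order 58.
As gcd(33, 58) = 1, raising to the 33rd power is a bijection on this group: if a^33 ≡ b^33 then (ab^{−1})^33 = 1, and the only element of order dividing gcd(33, 58) = 1 is 1, so a = b.
With h(0) = 0 this makes h injective on all of ℤ_{59}, hence bijective (finite equal-size domain and codomain). In particular h is surjective.
Since h is surjective, we find the preimage of 3. The inverse of x ↦ x^33 on (ℤ_{59})^× is x ↦ x^51, because 33·51 = 1683 = 29·58 + 1 ≡ 1 (mod 58) and x^{58} = 1 for x ≠ 0 (Fermat). So h⁻¹(3) = 3^51 mod 59.
Repeated squaring mod 59: 3^1 ≡ 3, 3^2 ≡ 3² = 9, 3^4 ≡ 9² = 81 ≡ 22, 3^8 ≡ 22² = 484 ≡ 12, 3^16 ≡ 12² = 144 ≡ 26, 3^32 ≡ 26² = 676 ≡ 27. Since 51 = 32 + 16 + 2 + 1, 3^51 ≡ 27·26·9·3: 27·26 = 702 ≡ 53, then 53·9 = 477 ≡ 5, then 5·3 = 15. So 3^51 ≡ 15 (mod 59).
Hence h⁻¹(3) = 15.

15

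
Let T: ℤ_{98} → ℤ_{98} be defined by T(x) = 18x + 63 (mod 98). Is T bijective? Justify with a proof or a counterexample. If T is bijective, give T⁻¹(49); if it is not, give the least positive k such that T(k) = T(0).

49

We have gcd(18, 98) = 2 > 1. Taking a = 0 and b = 49: T(0) = 63 and T(49) = 18·49 + 63 = 945 ≡ 63 (mod 98).
So T(0) = T(49) while 0 ≠ 49, hence T is not injective, hence not bijective.
Since T is not bijective, we find the least positive k with T(k) = T(0): this means 18k ≡ 0 (mod 98), i.e. 98 ∣ 18k. Since gcd(18, 98) = 2, dividing through by 2 this holds exactly when 49 ∣ 9k, and as gcd(9, 49) = 1, exactly when 49 ∣ k.
The smallest positive such k is 49.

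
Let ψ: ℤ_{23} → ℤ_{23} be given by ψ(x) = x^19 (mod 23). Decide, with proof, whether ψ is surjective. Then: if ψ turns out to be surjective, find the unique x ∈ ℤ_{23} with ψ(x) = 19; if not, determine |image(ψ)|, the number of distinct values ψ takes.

15

Since 23 is prime, the nonzero elements of ℤ_{23} form a cyclic group of order 22.
As gcd(19, 22) = 1, raising to the 19th power is a bijection on this group: if a^19 ≡ b^19 then (ab^{−1})^19 = 1, and the only element of order dividing gcd(19, 22) = 1 is 1, so a = b.
With ψ(0) = 0 this makes ψ injective on all of ℤ_{23}, hence bijective (finite equal-size domain and codomain). In particular ψ is surjective.
Since ψ is surjective, we find the preimage of 19. The inverse of x ↦ x^19 on (ℤ_{23})^× is x ↦ x^7, because 19·7 = 133 = 6·22 + 1 ≡ 1 (mod 22) and x^{22} = 1 for x ≠ 0 (Fermat). So ψ⁻¹(19) = 19^7 mod 23.
Repeated squaring mod 23: 19^1 ≡ 19, 19^2 ≡ 19² = 361 ≡ 16, 19^4 ≡ 16² = 256 ≡ 3. Since 7 = 4 + 2 + 1, 19^7 ≡ 3·16·19: 3·16 = 48 ≡ 2, then 2·19 = 38 ≡ 15. So 19^7 ≡ 15 (mod 23).
Hence ψ⁻¹(19) = 15.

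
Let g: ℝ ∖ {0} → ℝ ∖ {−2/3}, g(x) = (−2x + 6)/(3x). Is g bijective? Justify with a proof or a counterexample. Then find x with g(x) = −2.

Suppose g(x_1) = g(x_2). Cross-multiplying: (−2x_1 + 6)(3x_2) = (−2x_2 + 6)(3x_1).
Expanding both sides and cancelling the symmetric terms leaves −18·(x_1 − x_2) = 0. Since −18 ≠ 0, x_1 = x_2. Hence g is injective.
For any y ≠ −2/3, solving y(3x) = −2x + 6 for x gives a well-defined x ≠ 0. So g is surjective.
Thus g is bijective.
Solving g(x) = −2: cross-multiplying gives −2x + 6 = −2(3x), which rearranges to 4x = −6, so x = −3/2.

-3/2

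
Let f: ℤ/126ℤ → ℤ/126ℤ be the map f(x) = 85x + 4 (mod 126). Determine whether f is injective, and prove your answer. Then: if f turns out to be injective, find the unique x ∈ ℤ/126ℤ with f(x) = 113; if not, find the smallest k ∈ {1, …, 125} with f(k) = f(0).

25

Recall: injectivity means: for all s, t in the domain, f(s) = f(t) implies s = t.
If f(s) = f(t), then 85s ≡ 85t (mod 126). Because gcd(85, 126) = 1, we may cancel 85 to get s ≡ t (mod 126).
Hence f is injective.
We now compute 85⁻¹ mod 126 explicitly. Euclid's algorithm: 126 = 1·85 + 41, 85 = 2·41 + 3, 41 = 13·3 + 2, 3 = 1·2 + 1; back-substituting gives 1 = 43·85 − 29·126, so 85⁻¹ ≡ 43 (mod 126).
Since f is injective, we find f⁻¹(113): we need 85x ≡ 113 − 4 ≡ 109 (mod 126). Using 85⁻¹ = 43: x ≡ 43·109 = 4687 = 37·126 + 25, so x = 25.
Check: f(25) = 85·25 + 4 = 2129 = 16·126 + 113 ≡ 113 (mod 126).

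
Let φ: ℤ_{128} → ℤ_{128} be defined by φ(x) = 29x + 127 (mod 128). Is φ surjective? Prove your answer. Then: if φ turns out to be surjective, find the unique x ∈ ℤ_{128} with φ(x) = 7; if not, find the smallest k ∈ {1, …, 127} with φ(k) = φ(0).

Since gcd(29, 128) = 1, 29 is invertible modulo 128. Euclid's algorithm: 128 = 4·29 + 12, 29 = 2·12 + 5, 12 = 2·5 + 2, 5 = 2·2 + 1; back-substituting gives 1 = 53·29 − 12·128, so 29⁻¹ ≡ 53 (mod 128).
For any y ∈ ℤ_{128}, x = 53(y − 127) mod 128 satisfies φ(x) = 29·53(y − 127) + 127 ≡ y (since 29·53 ≡ 1 mod 128). So every y has a preimage.
Therefore φ is surjective.
Since φ is surjective, we compute φ⁻¹(7): solve 29x + 127 ≡ 7 (mod 128), i.e. 29x ≡ 8 (mod 128).
Multiplying by 29⁻¹ = 53 gives x ≡ 53·8 = 424 = 3·128 + 40 ≡ 40 (mod 128).
Check: φ(40) = 29·40 + 127 = 1287 = 10·128 + 7 ≡ 7 (mod 128).

40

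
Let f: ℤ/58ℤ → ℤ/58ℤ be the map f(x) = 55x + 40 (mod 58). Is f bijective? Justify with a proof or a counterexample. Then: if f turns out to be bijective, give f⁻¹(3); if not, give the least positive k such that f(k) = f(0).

If f(x_1) = f(x_2), then 55x_1 ≡ 55x_2 (mod 58). Because gcd(55, 58) = 1, we may cancel 55 to get x_1 ≡ x_2 (mod 58).
We now compute 55⁻¹ mod 58 explicitly. Euclid's algorithm: 58 = 1·55 + 3, 55 = 18·3 + 1; back-substituting gives 1 = 19·55 − 18·58, so 55⁻¹ ≡ 19 (mod 58).
Then y ↦ 19(y − 40) is a two-sided inverse to f, so every y ∈ ℤ/58ℤ has a preimage.
Hence f is bijective.
Since f is bijective, we find f⁻¹(3): we need 55x ≡ 3 − 40 ≡ 21 (mod 58). Using 55⁻¹ = 19: x ≡ 19·21 = 399 = 6·58 + 51, so x = 51.
Check: f(51) = 55·51 + 40 = 2845 = 49·58 + 3 ≡ 3 (mod 58).

51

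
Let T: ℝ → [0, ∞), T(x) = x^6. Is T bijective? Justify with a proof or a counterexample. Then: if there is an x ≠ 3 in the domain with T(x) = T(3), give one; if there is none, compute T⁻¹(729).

T(3) = 729 = (−3)^6 = T(−3) (since 6 is even), with 3 ≠ −3. So T is not injective, hence not bijective.
For the follow-up, such an x exists: taking x = −3 ∈ ℝ gives T(−3) = 729 = T(3) with −3 ≠ 3.

-3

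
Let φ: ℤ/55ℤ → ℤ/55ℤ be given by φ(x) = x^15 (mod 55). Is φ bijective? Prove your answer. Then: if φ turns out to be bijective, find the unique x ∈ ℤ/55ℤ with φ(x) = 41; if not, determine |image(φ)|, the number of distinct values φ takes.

φ(2): Repeated squaring mod 55: 2^1 ≡ 2, 2^2 ≡ 2² = 4, 2^4 ≡ 4² = 16, 2^8 ≡ 16² = 256 ≡ 36. Since 15 = 8 + 4 + 2 + 1, 2^15 ≡ 36·16·4·2: 36·16 = 576 ≡ 26, then 26·4 = 104 ≡ 49, then 49·2 = 98 ≡ 43. So 2^15 ≡ 43 (mod 55).
φ(7): Repeated squaring mod 55: 7^1 ≡ 7, 7^2 ≡ 7² = 49, 7^4 ≡ 49² = 2401 ≡ 36, 7^8 ≡ 36² = 1296 ≡ 31. Since 15 = 8 + 4 + 2 + 1, 7^15 ≡ 31·36·49·7: 31·36 = 1116 ≡ 16, then 16·49 = 784 ≡ 14, then 14·7 = 98 ≡ 43. So 7^15 ≡ 43 (mod 55).
So φ(2) = φ(7) = 43 while 2 ≠ 7, so φ is not injective, hence not bijective.
Since φ is not bijective, we determine |image(φ)|. Computing x^15 mod 55 for each x (by repeated squaring, reducing mod 55 at every step), the values φ(0), φ(1), …, φ(54) are: 0, 1, 43, 12, 34, 45, 21, 43, 32, 34, 10, 11, 23, 32, 34, 45, 1, 43, 32, 54, 45, 21, 33, 12, 54, 45, 1, 23, 32, 54, 10, 1, 43, 22, 34, 10, 1, 23, 12, 54, 10, 21, 23, 32, 44, 45, 21, 23, 12, 34, 10, 21, 43, 12, 54.
The distinct values are {0, 1, 10, 11, 12, 21, 22, 23, 32, 33, 34, 43, 44, 45, 54}; there are 15 of them.

15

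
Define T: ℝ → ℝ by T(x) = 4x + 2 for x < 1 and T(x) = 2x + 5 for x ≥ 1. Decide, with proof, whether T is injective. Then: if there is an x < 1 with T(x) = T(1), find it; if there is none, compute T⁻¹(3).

1/4

Both pieces are strictly increasing (slopes 4 and 2), so each is injective on its own interval.
The left piece maps (−∞, 1) onto (−∞, 6); the right piece maps [1, ∞) onto [7, ∞).
These images are disjoint, so no value is attained by both pieces. Therefore T is injective.
Because the two images are disjoint, no x < 1 has T(x) = T(1), so we compute T⁻¹(3): 3 lies in (−∞, 6), so solve 4x + 2 = 3: x = (3 − 2)/4 = 1/4.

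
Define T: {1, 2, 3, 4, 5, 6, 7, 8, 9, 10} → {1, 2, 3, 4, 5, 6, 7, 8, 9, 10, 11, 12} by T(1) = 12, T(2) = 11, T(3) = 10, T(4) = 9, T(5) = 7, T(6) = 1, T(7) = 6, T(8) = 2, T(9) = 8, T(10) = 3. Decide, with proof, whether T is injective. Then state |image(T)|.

10

The values T(1), …, T(10) are 12, 11, 10, 9, 7, 1, 6, 2, 8, 3 — all distinct.
So T(u) = T(v) only when u = v, and T is injective.
The image of T is {1, 2, 3, 6, 7, 8, 9, 10, 11, 12}, which has 10 elements.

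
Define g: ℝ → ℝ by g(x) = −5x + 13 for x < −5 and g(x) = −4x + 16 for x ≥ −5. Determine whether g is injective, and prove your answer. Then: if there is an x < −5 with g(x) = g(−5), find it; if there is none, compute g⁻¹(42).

Both pieces are strictly decreasing (slopes −5 and −4), so each is injective on its own interval.
The left piece maps (−∞, −5) onto (38, ∞); the right piece maps [−5, ∞) onto (−∞, 36].
These images are disjoint, so no value is attained by both pieces. Therefore g is injective.
Because the two images are disjoint, no x < −5 has g(x) = g(−5), so we compute g⁻¹(42): 42 lies in (38, ∞), so solve −5x + 13 = 42: x = (42 − 13)/(−5) = −29/5.

-29/5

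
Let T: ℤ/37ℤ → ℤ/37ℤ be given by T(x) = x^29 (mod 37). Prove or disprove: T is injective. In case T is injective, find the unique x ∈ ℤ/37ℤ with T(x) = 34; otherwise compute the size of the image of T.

Since 37 is prime, the nonzero elements of ℤ/37ℤ form a cyclic group of order 36.
As gcd(29, 36) = 1, raising to the 29th power is a bijection on this group: if x_1^29 ≡ x_2^29 then (x_1x_2^{−1})^29 = 1, and the only element of order dividing gcd(29, 36) = 1 is 1, so x_1 = x_2.
With T(0) = 0 this makes T injective on all of ℤ/37ℤ, hence bijective (finite equal-size domain and codomain). In particular T is injective.
Since T is injective, we find the preimage of 34. The inverse of x ↦ x^29 on (ℤ/37ℤ)^× is x ↦ x^5, because 29·5 = 145 = 4·36 + 1 ≡ 1 (mod 36) and x^{36} = 1 for x ≠ 0 (Fermat). So T⁻¹(34) = 34^5 mod 37.
Repeated squaring mod 37: 34^1 ≡ 34, 34^2 ≡ 34² = 1156 ≡ 9, 34^4 ≡ 9² = 81 ≡ 7. Since 5 = 4 + 1, 34^5 ≡ 7·34: 7·34 = 238 ≡ 16. So 34^5 ≡ 16 (mod 37).
Hence T⁻¹(34) = 16.

16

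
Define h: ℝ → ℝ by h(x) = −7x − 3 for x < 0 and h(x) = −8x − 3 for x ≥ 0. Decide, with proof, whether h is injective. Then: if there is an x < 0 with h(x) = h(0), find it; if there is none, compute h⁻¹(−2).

-1/7

Both pieces are strictly decreasing (slopes −7 and −8), so each is injective on its own interval.
The left piece maps (−∞, 0) onto (−3, ∞); the right piece maps [0, ∞) onto (−∞, −3].
These images are disjoint, so no value is attained by both pieces. Thus h is injective.
Because the two images are disjoint, no x < 0 has h(x) = h(0), so we compute h⁻¹(−2): −2 lies in (−3, ∞), so solve −7x − 3 = −2: x = (−2 + 3)/(−7) = −1/7.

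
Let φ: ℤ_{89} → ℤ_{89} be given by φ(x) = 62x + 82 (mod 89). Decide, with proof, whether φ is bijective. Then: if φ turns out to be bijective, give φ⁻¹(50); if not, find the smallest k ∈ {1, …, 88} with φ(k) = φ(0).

77

If φ(u) = φ(v), then 62u ≡ 62v (mod 89). Because gcd(62, 89) = 1, we may cancel 62 to get u ≡ v (mod 89).
We now compute 62⁻¹ mod 89 explicitly. Euclid's algorithm: 89 = 1·62 + 27, 62 = 2·27 + 8, 27 = 3·8 + 3, 8 = 2·3 + 2, 3 = 1·2 + 1; back-substituting gives 1 = 56·62 − 39·89, so 62⁻¹ ≡ 56 (mod 89).
For any y ∈ ℤ_{89}, x = 56(y − 82) mod 89 satisfies φ(x) = 62·56(y − 82) + 82 ≡ y (since 62·56 ≡ 1 mod 89). So every y has a preimage.
So φ is bijective.
Since φ is bijective, we find φ⁻¹(50): we need 62x ≡ 50 − 82 ≡ 57 (mod 89). Using 62⁻¹ = 56: x ≡ 56·57 = 3192 = 35·89 + 77, so x = 77.
Check: φ(77) = 62·77 + 82 = 4856 = 54·89 + 50 ≡ 50 (mod 89).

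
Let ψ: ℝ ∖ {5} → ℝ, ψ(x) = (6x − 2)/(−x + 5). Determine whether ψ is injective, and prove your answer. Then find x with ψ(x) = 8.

3

Suppose ψ(s) = ψ(t). Cross-multiplying: (6s − 2)(−t + 5) = (6t − 2)(−s + 5).
Expanding both sides and cancelling the symmetric terms leaves 28·(s − t) = 0. Since 28 ≠ 0, s = t. Therefore ψ is injective.
Solving ψ(x) = 8: cross-multiplying gives 6x − 2 = 8(−x + 5), which rearranges to 14x = 42, so x = 3.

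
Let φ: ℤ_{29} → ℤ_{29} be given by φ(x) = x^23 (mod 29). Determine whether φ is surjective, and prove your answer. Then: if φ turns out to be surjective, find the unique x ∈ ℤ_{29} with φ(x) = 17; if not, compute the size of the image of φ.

12

Since 29 is prime, the nonzero elements of ℤ_{29} form a cyclic group of order 28.
As gcd(23, 28) = 1, raising to the 23rd power is a bijection on this group: if a^23 ≡ b^23 then (ab^{−1})^23 = 1, and the only element of order dividing gcd(23, 28) = 1 is 1, so a = b.
With φ(0) = 0 this makes φ injective on all of ℤ_{29}, hence bijective (finite equal-size domain and codomain). In particular φ is surjective.
Since φ is surjective, we find the preimage of 17. The inverse of x ↦ x^23 on (ℤ_{29})^× is x ↦ x^11, because 23·11 = 253 = 9·28 + 1 ≡ 1 (mod 28) and x^{28} = 1 for x ≠ 0 (Fermat). So φ⁻¹(17) = 17^11 mod 29.
Repeated squaring mod 29: 17^1 ≡ 17, 17^2 ≡ 17² = 289 ≡ 28, 17^4 ≡ 28² = 784 ≡ 1, 17^8 ≡ 1² = 1. Since 11 = 8 + 2 + 1, 17^11 ≡ 1·28·17: 1·28 = 28, then 28·17 = 476 ≡ 12. So 17^11 ≡ 12 (mod 29).
Hence φ⁻¹(17) = 12.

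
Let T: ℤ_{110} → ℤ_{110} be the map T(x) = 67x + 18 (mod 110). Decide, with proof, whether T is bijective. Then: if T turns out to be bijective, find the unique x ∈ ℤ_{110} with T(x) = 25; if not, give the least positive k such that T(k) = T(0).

51

Suppose T(a) = T(b) in ℤ_{110}. Then 67a + 18 ≡ 67b + 18 (mod 110), thus 67(a − b) ≡ 0 (mod 110).
Since gcd(67, 110) = 1, 67 is invertible modulo 110, so a − b ≡ 0 (mod 110), i.e. a = b.
We now compute 67⁻¹ mod 110 explicitly. Euclid's algorithm: 110 = 1·67 + 43, 67 = 1·43 + 24, 43 = 1·24 + 19, 24 = 1·19 + 5, 19 = 3·5 + 4, 5 = 1·4 + 1; back-substituting gives 1 = 23·67 − 14·110, so 67⁻¹ ≡ 23 (mod 110).
Then y ↦ 23(y − 18) is a two-sided inverse to T, so every y ∈ ℤ_{110} has a preimage.
Therefore T is bijective.
Since T is bijective, we find T⁻¹(25): we need 67x ≡ 25 − 18 ≡ 7 (mod 110). Using 67⁻¹ = 23: x ≡ 23·7 = 161 = 1·110 + 51, so x = 51.
Check: T(51) = 67·51 + 18 = 3435 = 31·110 + 25 ≡ 25 (mod 110).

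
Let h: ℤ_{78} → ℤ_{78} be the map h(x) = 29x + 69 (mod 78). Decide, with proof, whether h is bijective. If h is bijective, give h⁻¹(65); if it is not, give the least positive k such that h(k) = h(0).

16

If h(s) = h(t), then 29s ≡ 29t (mod 78). Because gcd(29, 78) = 1, we may cancel 29 to get s ≡ t (mod 78).
We now compute 29⁻¹ mod 78 explicitly. Euclid's algorithm: 78 = 2·29 + 20, 29 = 1·20 + 9, 20 = 2·9 + 2, 9 = 4·2 + 1; back-substituting gives 1 = 35·29 − 13·78, so 29⁻¹ ≡ 35 (mod 78).
For any y ∈ ℤ_{78}, x = 35(y − 69) mod 78 satisfies h(x) = 29·35(y − 69) + 69 ≡ y (since 29·35 ≡ 1 mod 78). So every y has a preimage.
Thus h is bijective.
Since h is bijective, we compute h⁻¹(65): solve 29x + 69 ≡ 65 (mod 78), i.e. 29x ≡ 74 (mod 78).
Multiplying by 29⁻¹ = 35 gives x ≡ 35·74 = 2590 = 33·78 + 16 ≡ 16 (mod 78).
Check: h(16) = 29·16 + 69 = 533 = 6·78 + 65 ≡ 65 (mod 78).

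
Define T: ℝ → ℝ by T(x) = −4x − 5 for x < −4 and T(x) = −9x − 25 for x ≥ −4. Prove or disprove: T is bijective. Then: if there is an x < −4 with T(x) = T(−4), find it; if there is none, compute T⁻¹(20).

-25/4

Both pieces are strictly decreasing (slopes −4 and −9), so each is injective on its own interval.
The left piece maps (−∞, −4) onto (11, ∞); the right piece maps [−4, ∞) onto (−∞, 11].
Since 11 = 11, the images partition ℝ: T is injective and surjective, hence bijective.
Because the two images are disjoint, no x < −4 has T(x) = T(−4), so we compute T⁻¹(20): 20 lies in (11, ∞), so solve −4x − 5 = 20: x = (20 + 5)/(−4) = −25/4.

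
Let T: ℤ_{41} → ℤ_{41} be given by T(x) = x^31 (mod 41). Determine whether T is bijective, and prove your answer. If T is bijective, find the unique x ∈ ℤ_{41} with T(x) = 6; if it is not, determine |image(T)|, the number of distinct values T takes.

13

Since 41 is prime, the nonzero elements of ℤ_{41} form a cyclic group of order 40.
As gcd(31, 40) = 1, raising to the 31st power is a bijection on this group: if x_1^31 ≡ x_2^31 then (x_1x_2^{−1})^31 = 1, and the only element of order dividing gcd(31, 40) = 1 is 1, so x_1 = x_2.
With T(0) = 0 this makes T injective on all of ℤ_{41}, hence bijective (finite equal-size domain and codomain). In particular T is bijective.
Since T is bijective, we find the preimage of 6. The inverse of x ↦ x^31 on (ℤ_{41})^× is x ↦ x^31, because 31·31 = 961 = 24·40 + 1 ≡ 1 (mod 40) and x^{40} = 1 for x ≠ 0 (Fermat). So T⁻¹(6) = 6^31 mod 41.
Repeated squaring mod 41: 6^1 ≡ 6, 6^2 ≡ 6² = 36, 6^4 ≡ 36² = 1296 ≡ 25, 6^8 ≡ 25² = 625 ≡ 10, 6^16 ≡ 10² = 100 ≡ 18. Since 31 = 16 + 8 + 4 + 2 + 1, 6^31 ≡ 18·10·25·36·6: 18·10 = 180 ≡ 16, then 16·25 = 400 ≡ 31, then 31·36 = 1116 ≡ 9, then 9·6 = 54 ≡ 13. So 6^31 ≡ 13 (mod 41).
Hence T⁻¹(6) = 13.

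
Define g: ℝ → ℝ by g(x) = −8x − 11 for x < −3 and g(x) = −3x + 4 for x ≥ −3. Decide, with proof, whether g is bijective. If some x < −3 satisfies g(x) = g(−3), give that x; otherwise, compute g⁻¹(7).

Both pieces are strictly decreasing (slopes −8 and −3), so each is injective on its own interval.
The left piece maps (−∞, −3) onto (13, ∞); the right piece maps [−3, ∞) onto (−∞, 13].
Since 13 = 13, the images partition ℝ: g is injective and surjective, hence bijective.
Because the two images are disjoint, no x < −3 has g(x) = g(−3), so we compute g⁻¹(7): 7 lies in (−∞, 13], so solve −3x + 4 = 7: x = (7 − 4)/(−3) = −1.

-1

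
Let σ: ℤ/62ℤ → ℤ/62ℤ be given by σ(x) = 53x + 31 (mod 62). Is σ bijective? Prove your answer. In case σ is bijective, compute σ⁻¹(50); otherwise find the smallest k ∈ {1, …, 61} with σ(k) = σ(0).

53

Recall that injectivity means: for all u, v in the domain, σ(u) = σ(v) implies u = v.
Suppose σ(u) = σ(v) in ℤ/62ℤ. Then 53u + 31 ≡ 53v + 31 (mod 62), thus 53(u − v) ≡ 0 (mod 62).
Since gcd(53, 62) = 1, 53 is invertible modulo 62, therefore u − v ≡ 0 (mod 62), i.e. u = v.
We now compute 53⁻¹ mod 62 explicitly. Euclid's algorithm: 62 = 1·53 + 9, 53 = 5·9 + 8, 9 = 1·8 + 1; back-substituting gives 1 = 55·53 − 47·62, so 53⁻¹ ≡ 55 (mod 62).
Then y ↦ 55(y − 31) is a two-sided inverse to σ, so every y ∈ ℤ/62ℤ has a preimage.
So σ is bijective.
Since σ is bijective, we find σ⁻¹(50): we need 53x ≡ 50 − 31 ≡ 19 (mod 62). Using 53⁻¹ = 55: x ≡ 55·19 = 1045 = 16·62 + 53, so x = 53.
Check: σ(53) = 53·53 + 31 = 2840 = 45·62 + 50 ≡ 50 (mod 62).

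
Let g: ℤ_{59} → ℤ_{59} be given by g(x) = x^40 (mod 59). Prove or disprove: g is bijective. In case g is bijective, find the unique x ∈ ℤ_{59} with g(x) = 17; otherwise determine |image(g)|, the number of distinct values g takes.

g(29): Repeated squaring mod 59: 29^1 ≡ 29, 29^2 ≡ 29² = 841 ≡ 15, 29^4 ≡ 15² = 225 ≡ 48, 29^8 ≡ 48² = 2304 ≡ 3, 29^16 ≡ 3² = 9, 29^32 ≡ 9² = 81 ≡ 22. Since 40 = 32 + 8, 29^40 ≡ 22·3: 22·3 = 66 ≡ 7. So 29^40 ≡ 7 (mod 59).
g(30): Repeated squaring mod 59: 30^1 ≡ 30, 30^2 ≡ 30² = 900 ≡ 15, 30^4 ≡ 15² = 225 ≡ 48, 30^8 ≡ 48² = 2304 ≡ 3, 30^16 ≡ 3² = 9, 30^32 ≡ 9² = 81 ≡ 22. Since 40 = 32 + 8, 30^40 ≡ 22·3: 22·3 = 66 ≡ 7. So 30^40 ≡ 7 (mod 59).
So g(29) = g(30) = 7 while 29 ≠ 30, thus g is not injective, hence not bijective.
Since g is not bijective, we determine |image(g)|. Computing x^40 mod 59 for each x (by repeated squaring, reducing mod 59 at every step), the values g(0), g(1), …, g(58) are: 0, 1, 17, 29, 53, 20, 21, 35, 16, 15, 45, 41, 3, 4, 5, 49, 36, 27, 19, 25, 57, 12, 48, 28, 51, 46, 9, 22, 26, 7, 7, 26, 22, 9, 46, 51, 28, 48, 12, 57, 25, 19, 27, 36, 49, 5, 4, 3, 41, 45, 15, 16, 35, 21, 20, 53, 29, 17, 1.
The distinct values are {0, 1, 3, 4, 5, 7, 9, 12, 15, 16, 17, 19, 20, 21, 22, 25, 26, 27, 28, 29, 35, 36, 41, 45, 46, 48, 49, 51, 53, 57}; there are 30 of them.

30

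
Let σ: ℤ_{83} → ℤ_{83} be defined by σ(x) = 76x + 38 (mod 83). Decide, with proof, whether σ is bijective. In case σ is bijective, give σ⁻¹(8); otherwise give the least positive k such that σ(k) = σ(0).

If σ(u) = σ(v), then 76u ≡ 76v (mod 83). Because gcd(76, 83) = 1, we may cancel 76 to get u ≡ v (mod 83).
We now compute 76⁻¹ mod 83 explicitly. Euclid's algorithm: 83 = 1·76 + 7, 76 = 10·7 + 6, 7 = 1·6 + 1; back-substituting gives 1 = 71·76 − 65·83, so 76⁻¹ ≡ 71 (mod 83).
Then y ↦ 71(y − 38) is a two-sided inverse to σ, so every y ∈ ℤ_{83} has a preimage.
Hence σ is bijective.
Since σ is bijective, we compute σ⁻¹(8): solve 76x + 38 ≡ 8 (mod 83), i.e. 76x ≡ 53 (mod 83).
Multiplying by 76⁻¹ = 71 gives x ≡ 71·53 = 3763 = 45·83 + 28 ≡ 28 (mod 83).
Check: σ(28) = 76·28 + 38 = 2166 = 26·83 + 8 ≡ 8 (mod 83).

28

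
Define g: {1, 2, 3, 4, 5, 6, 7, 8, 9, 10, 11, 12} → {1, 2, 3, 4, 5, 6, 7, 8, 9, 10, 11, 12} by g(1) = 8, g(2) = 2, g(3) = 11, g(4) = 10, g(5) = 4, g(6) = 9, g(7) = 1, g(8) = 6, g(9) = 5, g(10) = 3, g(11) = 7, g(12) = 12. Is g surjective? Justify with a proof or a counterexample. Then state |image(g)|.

Every element of the codomain has a preimage: 1 = g(7), 2 = g(2), 3 = g(10), 4 = g(5), 5 = g(9), 6 = g(8), 7 = g(11), 8 = g(1), 9 = g(6), 10 = g(4), 11 = g(3), 12 = g(12).
Hence g is surjective.
The image of g is {1, 2, 3, 4, 5, 6, 7, 8, 9, 10, 11, 12}, which has 12 elements.

12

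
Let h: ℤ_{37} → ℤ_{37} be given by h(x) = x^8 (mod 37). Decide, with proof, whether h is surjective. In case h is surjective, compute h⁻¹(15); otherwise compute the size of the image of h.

10

h(1) = 1^8 = 1.
h(6): Repeated squaring mod 37: 6^1 ≡ 6, 6^2 ≡ 6² = 36, 6^4 ≡ 36² = 1296 ≡ 1, 6^8 ≡ 1² = 1. So 6^8 ≡ 1 (mod 37).
So h(1) = h(6) = 1 while 1 ≠ 6, thus h is not injective.
A non-injective map from the 37-element set ℤ_{37} to itself takes at most 36 distinct values, so it cannot be surjective. So h is not surjective.
Since h is not surjective, we determine |image(h)|. Computing x^8 mod 37 for each x (by repeated squaring, reducing mod 37 at every step), the values h(0), h(1), …, h(36) are: 0, 1, 34, 12, 9, 16, 1, 16, 10, 33, 26, 10, 34, 9, 26, 7, 7, 33, 12, 12, 33, 7, 7, 26, 9, 34, 10, 26, 33, 10, 16, 1, 16, 9, 12, 34, 1.
The distinct values are {0, 1, 7, 9, 10, 12, 16, 26, 33, 34}; there are 10 of them.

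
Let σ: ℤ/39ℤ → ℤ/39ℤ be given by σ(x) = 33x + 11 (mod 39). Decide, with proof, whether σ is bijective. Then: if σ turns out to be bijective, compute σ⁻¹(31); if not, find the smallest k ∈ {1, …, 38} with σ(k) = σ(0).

13

Recall that σ is injective when σ(u) = σ(v) forces u = v.
We have gcd(33, 39) = 3 > 1. Taking u = 0 and v = 13: σ(0) = 11 and σ(13) = 33·13 + 11 = 440 ≡ 11 (mod 39).
So σ(0) = σ(13) while 0 ≠ 13, so σ is not injective, hence not bijective.
Since σ is not bijective, we find the least positive k with σ(k) = σ(0): this means 33k ≡ 0 (mod 39), i.e. 39 ∣ 33k. Since gcd(33, 39) = 3, dividing through by 3 this holds exactly when 13 ∣ 11k, and as gcd(11, 13) = 1, exactly when 13 ∣ k.
The smallest positive such k is 13.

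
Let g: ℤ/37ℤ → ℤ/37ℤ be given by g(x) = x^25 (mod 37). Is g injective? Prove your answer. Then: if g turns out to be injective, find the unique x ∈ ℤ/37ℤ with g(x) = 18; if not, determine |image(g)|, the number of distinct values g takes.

32

Since 37 is prime, the nonzero elements of ℤ/37ℤ form a cyclic group of order 36.
As gcd(25, 36) = 1, raising to the 25th power is a bijection on this group: if x_1^25 ≡ x_2^25 then (x_1x_2^{−1})^25 = 1, and the only element of order dividing gcd(25, 36) = 1 is 1, so x_1 = x_2.
With g(0) = 0 this makes g injective on all of ℤ/37ℤ, hence bijective (finite equal-size domain and codomain). In particular g is injective.
Since g is injective, we find the preimage of 18. The inverse of x ↦ x^25 on (ℤ/37ℤ)^× is x ↦ x^13, because 25·13 = 325 = 9·36 + 1 ≡ 1 (mod 36) and x^{36} = 1 for x ≠ 0 (Fermat). So g⁻¹(18) = 18^13 mod 37.
Repeated squaring mod 37: 18^1 ≡ 18, 18^2 ≡ 18² = 324 ≡ 28, 18^4 ≡ 28² = 784 ≡ 7, 18^8 ≡ 7² = 49 ≡ 12. Since 13 = 8 + 4 + 1, 18^13 ≡ 12·7·18: 12·7 = 84 ≡ 10, then 10·18 = 180 ≡ 32. So 18^13 ≡ 32 (mod 37).
Hence g⁻¹(18) = 32.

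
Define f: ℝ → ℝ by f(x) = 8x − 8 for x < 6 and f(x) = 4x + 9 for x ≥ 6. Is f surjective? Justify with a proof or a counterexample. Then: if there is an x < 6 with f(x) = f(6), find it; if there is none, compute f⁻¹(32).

41/8

Both pieces are strictly increasing (slopes 8 and 4), so each is injective on its own interval.
The left piece maps (−∞, 6) onto (−∞, 40); the right piece maps [6, ∞) onto [33, ∞).
The union (−∞, 40) ∪ [33, ∞) covers ℝ, so f is surjective.
For the follow-up: the images overlap, so an x < 6 with f(x) = f(6) exists. f(6) = 33; solving 8x − 8 = 33 for x < 6 gives x = (33 + 8)/8 = 41/8.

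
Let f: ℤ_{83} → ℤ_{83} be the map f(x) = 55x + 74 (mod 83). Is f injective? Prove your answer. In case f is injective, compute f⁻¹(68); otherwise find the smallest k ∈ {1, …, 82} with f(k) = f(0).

Recall that f is injective when f(s) = f(t) forces s = t.
Suppose f(s) = f(t) in ℤ_{83}. Then 55s + 74 ≡ 55t + 74 (mod 83), so 55(s − t) ≡ 0 (mod 83).
Since gcd(55, 83) = 1, 55 is invertible modulo 83, therefore s − t ≡ 0 (mod 83), i.e. s = t.
Thus f is injective.
We now compute 55⁻¹ mod 83 explicitly. Euclid's algorithm: 83 = 1·55 + 28, 55 = 1·28 + 27, 28 = 1·27 + 1; back-substituting gives 1 = 80·55 − 53·83, so 55⁻¹ ≡ 80 (mod 83).
Since f is injective, we compute f⁻¹(68): solve 55x + 74 ≡ 68 (mod 83), i.e. 55x ≡ 77 (mod 83).
Multiplying by 55⁻¹ = 80 gives x ≡ 80·77 = 6160 = 74·83 + 18 ≡ 18 (mod 83).
Check: f(18) = 55·18 + 74 = 1064 = 12·83 + 68 ≡ 68 (mod 83).

18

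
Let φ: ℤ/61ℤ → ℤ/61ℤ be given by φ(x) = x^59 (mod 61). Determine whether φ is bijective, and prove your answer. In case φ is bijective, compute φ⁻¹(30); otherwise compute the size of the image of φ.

Since 61 is prime, the nonzero elements of ℤ/61ℤ form a cyclic group of order 60.
As gcd(59, 60) = 1, raising to the 59th power is a bijection on this group: if u^59 ≡ v^59 then (uv^{−1})^59 = 1, and the only element of order dividing gcd(59, 60) = 1 is 1, so u = v.
With φ(0) = 0 this makes φ injective on all of ℤ/61ℤ, hence bijective (finite equal-size domain and codomain). In particular φ is bijective.
Since φ is bijective, we find the preimage of 30. The inverse of x ↦ x^59 on (ℤ/61ℤ)^× is x ↦ x^59, because 59·59 = 3481 = 58·60 + 1 ≡ 1 (mod 60) and x^{60} = 1 for x ≠ 0 (Fermat). So φ⁻¹(30) = 30^59 mod 61.
Repeated squaring mod 61: 30^1 ≡ 30, 30^2 ≡ 30² = 900 ≡ 46, 30^4 ≡ 46² = 2116 ≡ 42, 30^8 ≡ 42² = 1764 ≡ 56, 30^16 ≡ 56² = 3136 ≡ 25, 30^32 ≡ 25² = 625 ≡ 15. Since 59 = 32 + 16 + 8 + 2 + 1, 30^59 ≡ 15·25·56·46·30: 15·25 = 375 ≡ 9, then 9·56 = 504 ≡ 16, then 16·46 = 736 ≡ 4, then 4·30 = 120 ≡ 59. So 30^59 ≡ 59 (mod 61).
Hence φ⁻¹(30) = 59.

59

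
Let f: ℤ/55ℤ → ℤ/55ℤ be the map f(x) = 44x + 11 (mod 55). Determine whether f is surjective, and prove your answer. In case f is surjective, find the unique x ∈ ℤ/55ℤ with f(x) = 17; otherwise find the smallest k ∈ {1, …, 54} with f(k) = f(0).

By definition, f is surjective if every y in the codomain equals f(x) for some x in the domain.
Since gcd(44, 55) = 11, we have 44x ≡ 0 (mod 11) for all x, so f(x) ≡ 0 (mod 11).
But 1 ≢ 0 (mod 11), so 1 ∈ ℤ/55ℤ has no preimage. Thus f is not surjective.
Since f is not surjective, we find the least positive k with f(k) = f(0): this means 44k ≡ 0 (mod 55), i.e. 55 ∣ 44k. Since gcd(44, 55) = 11, dividing through by 11 this holds exactly when 5 ∣ 4k, and as gcd(4, 5) = 1, exactly when 5 ∣ k.
The smallest positive such k is 5.

5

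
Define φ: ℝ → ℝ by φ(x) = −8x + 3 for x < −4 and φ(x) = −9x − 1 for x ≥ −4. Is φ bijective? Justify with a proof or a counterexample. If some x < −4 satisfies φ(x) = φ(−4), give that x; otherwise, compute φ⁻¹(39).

Both pieces are strictly decreasing (slopes −8 and −9), so each is injective on its own interval.
The left piece maps (−∞, −4) onto (35, ∞); the right piece maps [−4, ∞) onto (−∞, 35].
Since 35 = 35, the images partition ℝ: φ is injective and surjective, hence bijective.
Because the two images are disjoint, no x < −4 has φ(x) = φ(−4), so we compute φ⁻¹(39): 39 lies in (35, ∞), so solve −8x + 3 = 39: x = (39 − 3)/(−8) = −9/2.

-9/2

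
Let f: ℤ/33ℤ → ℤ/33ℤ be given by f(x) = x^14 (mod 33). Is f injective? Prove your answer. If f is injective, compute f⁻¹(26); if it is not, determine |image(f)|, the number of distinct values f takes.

12

f(4): Repeated squaring mod 33: 4^1 ≡ 4, 4^2 ≡ 4² = 16, 4^4 ≡ 16² = 256 ≡ 25, 4^8 ≡ 25² = 625 ≡ 31. Since 14 = 8 + 4 + 2, 4^14 ≡ 31·25·16: 31·25 = 775 ≡ 16, then 16·16 = 256 ≡ 25. So 4^14 ≡ 25 (mod 33).
f(7): Repeated squaring mod 33: 7^1 ≡ 7, 7^2 ≡ 7² = 49 ≡ 16, 7^4 ≡ 16² = 256 ≡ 25, 7^8 ≡ 25² = 625 ≡ 31. Since 14 = 8 + 4 + 2, 7^14 ≡ 31·25·16: 31·25 = 775 ≡ 16, then 16·16 = 256 ≡ 25. So 7^14 ≡ 25 (mod 33).
So f(4) = f(7) = 25 while 4 ≠ 7, so f is not injective.
Since f is not injective, we determine |image(f)|. Computing x^14 mod 33 for each x (by repeated squaring, reducing mod 33 at every step), the values f(0), f(1), …, f(32) are: 0, 1, 16, 15, 25, 31, 9, 25, 4, 27, 1, 22, 12, 16, 4, 3, 31, 31, 3, 4, 16, 12, 22, 1, 27, 4, 25, 9, 31, 25, 15, 16, 1.
The distinct values are {0, 1, 3, 4, 9, 12, 15, 16, 22, 25, 27, 31}; there are 12 of them.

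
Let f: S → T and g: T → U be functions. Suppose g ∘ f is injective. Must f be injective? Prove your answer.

injective

Suppose f(x_1) = f(x_2). Applying g: (g ∘ f)(x_1) = (g ∘ f)(x_2). Since g ∘ f is injective, x_1 = x_2. Therefore f is injective.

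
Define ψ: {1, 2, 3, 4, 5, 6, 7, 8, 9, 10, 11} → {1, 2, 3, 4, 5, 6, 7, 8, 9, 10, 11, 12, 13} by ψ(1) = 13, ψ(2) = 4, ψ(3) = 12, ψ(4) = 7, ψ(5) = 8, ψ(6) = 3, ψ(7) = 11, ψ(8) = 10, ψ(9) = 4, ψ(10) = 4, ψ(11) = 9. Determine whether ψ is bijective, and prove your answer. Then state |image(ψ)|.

ψ(2) = 4 = ψ(9) with 2 ≠ 9, so ψ is not injective, hence not bijective.
The image of ψ is {3, 4, 7, 8, 9, 10, 11, 12, 13}, which has 9 elements.

9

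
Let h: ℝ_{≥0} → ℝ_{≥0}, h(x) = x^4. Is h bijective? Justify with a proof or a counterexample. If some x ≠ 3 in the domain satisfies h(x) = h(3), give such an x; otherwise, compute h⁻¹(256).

On ℝ_{≥0}, x ↦ x^4 is strictly increasing (injective) and for any y ∈ ℝ_{≥0} the 4th root y^{1/4} lies in ℝ_{≥0} (surjective). So h is bijective.
Since x ↦ x^4 is strictly increasing on ℝ_{≥0}, it is injective there, so no x ≠ 3 in the domain has h(x) = h(3). We therefore compute h⁻¹(256) = 256^{1/4} = 4 (indeed 4^4 = 256).

4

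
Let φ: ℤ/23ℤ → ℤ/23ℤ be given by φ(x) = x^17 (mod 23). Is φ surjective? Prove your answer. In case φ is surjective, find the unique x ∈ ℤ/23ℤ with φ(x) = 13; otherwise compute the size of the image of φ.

Since 23 is prime, the nonzero elements of ℤ/23ℤ form a cyclic group of order 22.
As gcd(17, 22) = 1, raising to the 17th power is a bijection on this group: if a^17 ≡ b^17 then (ab^{−1})^17 = 1, and the only element of order dividing gcd(17, 22) = 1 is 1, so a = b.
With φ(0) = 0 this makes φ injective on all of ℤ/23ℤ, hence bijective (finite equal-size domain and codomain). In particular φ is surjective.
Since φ is surjective, we find the preimage of 13. The inverse of x ↦ x^17 on (ℤ/23ℤ)^× is x ↦ x^13, because 17·13 = 221 = 10·22 + 1 ≡ 1 (mod 22) and x^{22} = 1 for x ≠ 0 (Fermat). So φ⁻¹(13) = 13^13 mod 23.
Repeated squaring mod 23: 13^1 ≡ 13, 13^2 ≡ 13² = 169 ≡ 8, 13^4 ≡ 8² = 64 ≡ 18, 13^8 ≡ 18² = 324 ≡ 2. Since 13 = 8 + 4 + 1, 13^13 ≡ 2·18·13: 2·18 = 36 ≡ 13, then 13·13 = 169 ≡ 8. So 13^13 ≡ 8 (mod 23).
Hence φ⁻¹(13) = 8.

8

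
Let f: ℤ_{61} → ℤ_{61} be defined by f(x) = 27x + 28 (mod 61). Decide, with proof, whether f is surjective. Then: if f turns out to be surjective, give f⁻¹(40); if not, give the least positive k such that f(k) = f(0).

Since gcd(27, 61) = 1, 27 is invertible modulo 61. Euclid's algorithm: 61 = 2·27 + 7, 27 = 3·7 + 6, 7 = 1·6 + 1; back-substituting gives 1 = 52·27 − 23·61, so 27⁻¹ ≡ 52 (mod 61).
Then y ↦ 52(y − 28) is a two-sided inverse to f, so every y ∈ ℤ_{61} has a preimage.
So f is surjective.
Since f is surjective, we find f⁻¹(40): we need 27x ≡ 40 − 28 ≡ 12 (mod 61). Using 27⁻¹ = 52: x ≡ 52·12 = 624 = 10·61 + 14, so x = 14.
Check: f(14) = 27·14 + 28 = 406 = 6·61 + 40 ≡ 40 (mod 61).

14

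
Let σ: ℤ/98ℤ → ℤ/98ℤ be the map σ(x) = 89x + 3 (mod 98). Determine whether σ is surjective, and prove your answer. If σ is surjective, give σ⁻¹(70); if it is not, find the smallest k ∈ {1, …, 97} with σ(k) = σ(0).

47

Since gcd(89, 98) = 1, 89 is invertible modulo 98. Euclid's algorithm: 98 = 1·89 + 9, 89 = 9·9 + 8, 9 = 1·8 + 1; back-substituting gives 1 = 87·89 − 79·98, so 89⁻¹ ≡ 87 (mod 98).
For any y ∈ ℤ/98ℤ, x = 87(y − 3) mod 98 satisfies σ(x) = 89·87(y − 3) + 3 ≡ y (since 89·87 ≡ 1 mod 98). So every y has a preimage.
Hence σ is surjective.
Since σ is surjective, we compute σ⁻¹(70): solve 89x + 3 ≡ 70 (mod 98), i.e. 89x ≡ 67 (mod 98).
Multiplying by 89⁻¹ = 87 gives x ≡ 87·67 = 5829 = 59·98 + 47 ≡ 47 (mod 98).
Check: σ(47) = 89·47 + 3 = 4186 = 42·98 + 70 ≡ 70 (mod 98).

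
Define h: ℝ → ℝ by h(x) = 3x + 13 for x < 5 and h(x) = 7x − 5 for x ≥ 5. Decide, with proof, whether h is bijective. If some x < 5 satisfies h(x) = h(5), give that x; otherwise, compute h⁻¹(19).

2

Both pieces are strictly increasing (slopes 3 and 7), so each is injective on its own interval.
The left piece maps (−∞, 5) onto (−∞, 28); the right piece maps [5, ∞) onto [30, ∞).
The images leave a gap (28 has no preimage), so h is not surjective, hence not bijective.
Because the two images are disjoint, no x < 5 has h(x) = h(5), so we compute h⁻¹(19): 19 lies in (−∞, 28), so solve 3x + 13 = 19: x = (19 − 13)/3 = 2.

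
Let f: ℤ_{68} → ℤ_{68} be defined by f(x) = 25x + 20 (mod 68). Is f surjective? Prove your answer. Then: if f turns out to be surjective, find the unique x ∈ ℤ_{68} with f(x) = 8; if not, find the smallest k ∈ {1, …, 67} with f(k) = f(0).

Since gcd(25, 68) = 1, 25 is invertible modulo 68. Euclid's algorithm: 68 = 2·25 + 18, 25 = 1·18 + 7, 18 = 2·7 + 4, 7 = 1·4 + 3, 4 = 1·3 + 1; back-substituting gives 1 = 49·25 − 18·68, so 25⁻¹ ≡ 49 (mod 68).
For any y ∈ ℤ_{68}, x = 49(y − 20) mod 68 satisfies f(x) = 25·49(y − 20) + 20 ≡ y (since 25·49 ≡ 1 mod 68). So every y has a preimage.
Thus f is surjective.
Since f is surjective, we find f⁻¹(8): we need 25x ≡ 8 − 20 ≡ 56 (mod 68). Using 25⁻¹ = 49: x ≡ 49·56 = 2744 = 40·68 + 24, so x = 24.
Check: f(24) = 25·24 + 20 = 620 = 9·68 + 8 ≡ 8 (mod 68).

24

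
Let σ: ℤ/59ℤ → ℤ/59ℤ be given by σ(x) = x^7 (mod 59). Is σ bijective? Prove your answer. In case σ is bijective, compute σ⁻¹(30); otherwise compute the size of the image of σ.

Since 59 is prime, the nonzero elements of ℤ/59ℤ form a cyclic group of order 58.
As gcd(7, 58) = 1, raising to the 7th power is a bijection on this group: if a^7 ≡ b^7 then (ab^{−1})^7 = 1, and the only element of order dividing gcd(7, 58) = 1 is 1, so a = b.
With σ(0) = 0 this makes σ injective on all of ℤ/59ℤ, hence bijective (finite equal-size domain and codomain). In particular σ is bijective.
Since σ is bijective, we find the preimage of 30. The inverse of x ↦ x^7 on (ℤ/59ℤ)^× is x ↦ x^25, because 7·25 = 175 = 3·58 + 1 ≡ 1 (mod 58) and x^{58} = 1 for x ≠ 0 (Fermat). So σ⁻¹(30) = 30^25 mod 59.
Repeated squaring mod 59: 30^1 ≡ 30, 30^2 ≡ 30² = 900 ≡ 15, 30^4 ≡ 15² = 225 ≡ 48, 30^8 ≡ 48² = 2304 ≡ 3, 30^16 ≡ 3² = 9. Since 25 = 16 + 8 + 1, 30^25 ≡ 9·3·30: 9·3 = 27, then 27·30 = 810 ≡ 43. So 30^25 ≡ 43 (mod 59).
Hence σ⁻¹(30) = 43.

43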